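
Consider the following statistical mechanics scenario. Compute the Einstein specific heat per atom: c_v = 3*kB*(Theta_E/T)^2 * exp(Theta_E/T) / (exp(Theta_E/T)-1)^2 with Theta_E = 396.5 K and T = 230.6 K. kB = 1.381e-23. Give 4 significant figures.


Step 1: x = Theta_E/T = 396.5/230.6 = 1.719
Step 2: x^2 = 2.956
Step 3: exp(x) = 5.581
Step 4: c_v = 3*1.381e-23*2.956*5.581/(5.581-1)^2 = 3.257e-23

3.257e-23


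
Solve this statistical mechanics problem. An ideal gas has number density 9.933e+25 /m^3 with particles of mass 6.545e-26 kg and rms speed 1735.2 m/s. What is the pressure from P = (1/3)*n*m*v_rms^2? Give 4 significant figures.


Step 1: v_rms^2 = 1735.2^2 = 3.011e+06
Step 2: n*m = 9.933e+25*6.545e-26 = 6.501
Step 3: P = (1/3)*6.501*3.011e+06 = 6.525e+06 Pa

6.525e+06


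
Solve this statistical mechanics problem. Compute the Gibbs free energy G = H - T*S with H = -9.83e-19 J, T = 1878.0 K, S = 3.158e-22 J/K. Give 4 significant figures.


Step 1: T*S = 1878.0 * 3.158e-22 = 5.931e-19 J
Step 2: G = H - T*S = -9.83e-19 - 5.931e-19
Step 3: G = -1.576e-18 J

-1.576e-18


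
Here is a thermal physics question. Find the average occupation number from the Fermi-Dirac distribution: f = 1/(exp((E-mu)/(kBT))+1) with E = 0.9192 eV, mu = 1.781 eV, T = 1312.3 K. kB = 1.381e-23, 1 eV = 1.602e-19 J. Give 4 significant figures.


Step 1: (E - mu) = 0.9192 - 1.781 = -0.8618 eV
Step 2: Convert: (E-mu)*eV = -1.381e-19 J
Step 3: x = (E-mu)*eV/(kB*T) = -7.618
Step 4: f = 1/(exp(-7.618)+1) = 0.9995

0.9995


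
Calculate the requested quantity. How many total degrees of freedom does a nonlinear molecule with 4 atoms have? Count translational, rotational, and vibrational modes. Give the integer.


Step 1: Translational DOF = 3
Step 2: Rotational DOF (nonlinear) = 3
Step 3: Vibrational DOF = 3*4 - 6 = 6
Step 4: Total = 3 + 3 + 6 = 12

12


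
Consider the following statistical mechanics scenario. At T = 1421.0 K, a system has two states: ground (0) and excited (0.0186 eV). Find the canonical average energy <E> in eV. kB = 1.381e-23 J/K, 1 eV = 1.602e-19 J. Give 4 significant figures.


Step 1: beta*E = 0.0186*1.602e-19/(1.381e-23*1421.0) = 0.1518
Step 2: exp(-beta*E) = 0.8591
Step 3: <E> = 0.0186*0.8591/(1+0.8591) = 0.008595 eV

0.008595


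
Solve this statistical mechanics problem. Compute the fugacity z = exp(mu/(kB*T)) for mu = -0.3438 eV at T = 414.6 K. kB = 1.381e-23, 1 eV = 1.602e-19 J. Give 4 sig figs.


Step 1: Convert mu to Joules: -0.3438*1.602e-19 = -5.508e-20 J
Step 2: kB*T = 1.381e-23*414.6 = 5.726e-21 J
Step 3: mu/(kB*T) = -9.619
Step 4: z = exp(-9.619) = 6.643e-05

6.643e-05


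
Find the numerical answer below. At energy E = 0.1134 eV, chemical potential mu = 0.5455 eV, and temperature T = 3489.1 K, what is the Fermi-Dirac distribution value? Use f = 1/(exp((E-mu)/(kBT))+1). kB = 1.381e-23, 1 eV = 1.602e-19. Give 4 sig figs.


Step 1: (E - mu) = 0.1134 - 0.5455 = -0.4321 eV
Step 2: Convert: (E-mu)*eV = -6.922e-20 J
Step 3: x = (E-mu)*eV/(kB*T) = -1.437
Step 4: f = 1/(exp(-1.437)+1) = 0.8079

0.8079


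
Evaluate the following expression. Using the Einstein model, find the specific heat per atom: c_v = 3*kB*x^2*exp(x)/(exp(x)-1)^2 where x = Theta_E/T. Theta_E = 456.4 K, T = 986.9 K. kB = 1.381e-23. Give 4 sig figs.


Step 1: x = Theta_E/T = 456.4/986.9 = 0.4625
Step 2: x^2 = 0.2139
Step 3: exp(x) = 1.588
Step 4: c_v = 3*1.381e-23*0.2139*1.588/(1.588-1)^2 = 4.07e-23

4.07e-23


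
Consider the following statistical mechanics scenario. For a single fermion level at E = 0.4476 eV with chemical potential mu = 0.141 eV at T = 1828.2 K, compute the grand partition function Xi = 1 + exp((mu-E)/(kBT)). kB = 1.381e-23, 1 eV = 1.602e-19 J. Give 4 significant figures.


Step 1: (mu - E) = 0.141 - 0.4476 = -0.3066 eV
Step 2: x = (mu-E)*eV/(kB*T) = -0.3066*1.602e-19/(1.381e-23*1828.2) = -1.945
Step 3: exp(x) = 0.1429
Step 4: Xi = 1 + 0.1429 = 1.143

1.143


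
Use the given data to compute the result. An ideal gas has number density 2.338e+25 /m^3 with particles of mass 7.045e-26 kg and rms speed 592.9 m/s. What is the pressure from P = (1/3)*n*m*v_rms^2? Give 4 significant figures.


Step 1: v_rms^2 = 592.9^2 = 3.515e+05
Step 2: n*m = 2.338e+25*7.045e-26 = 1.647
Step 3: P = (1/3)*1.647*3.515e+05 = 1.93e+05 Pa

1.93e+05


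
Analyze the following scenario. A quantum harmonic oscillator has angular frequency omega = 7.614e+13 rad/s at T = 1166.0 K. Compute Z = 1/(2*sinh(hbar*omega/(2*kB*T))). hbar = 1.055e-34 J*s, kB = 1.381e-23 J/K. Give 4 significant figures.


Step 1: Compute x = hbar*omega/(kB*T) = 1.055e-34*7.614e+13/(1.381e-23*1166.0) = 0.4989
Step 2: x/2 = 0.2494
Step 3: sinh(x/2) = 0.252
Step 4: Z = 1/(2*0.252) = 1.984

1.984


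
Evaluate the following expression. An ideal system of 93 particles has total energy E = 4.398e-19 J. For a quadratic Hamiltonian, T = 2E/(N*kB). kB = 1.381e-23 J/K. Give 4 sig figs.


Step 1: Numerator = 2*E = 2*4.398e-19 = 8.796e-19 J
Step 2: Denominator = N*kB = 93*1.381e-23 = 1.284e-21
Step 3: T = 8.796e-19 / 1.284e-21 = 684.9 K

684.9


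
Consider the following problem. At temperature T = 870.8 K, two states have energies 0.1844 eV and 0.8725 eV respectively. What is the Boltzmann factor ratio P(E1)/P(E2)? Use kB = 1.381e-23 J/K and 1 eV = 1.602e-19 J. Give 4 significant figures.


Step 1: Compute energy difference dE = E1 - E2 = 0.1844 - 0.8725 = -0.6881 eV
Step 2: Convert to Joules: dE_J = -0.6881 * 1.602e-19 = -1.102e-19 J
Step 3: Compute exponent = -dE_J / (kB * T) = -(-1.102e-19) / (1.381e-23 * 870.8) = 9.166
Step 4: P(E1)/P(E2) = exp(9.166) = 9571

9571


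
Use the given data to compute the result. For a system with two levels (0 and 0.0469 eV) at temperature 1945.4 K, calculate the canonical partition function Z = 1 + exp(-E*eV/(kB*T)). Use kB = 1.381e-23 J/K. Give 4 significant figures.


Step 1: Compute beta*E = E*eV/(kB*T) = 0.0469*1.602e-19/(1.381e-23*1945.4) = 0.2797
Step 2: exp(-beta*E) = exp(-0.2797) = 0.756
Step 3: Z = 1 + 0.756 = 1.756

1.756


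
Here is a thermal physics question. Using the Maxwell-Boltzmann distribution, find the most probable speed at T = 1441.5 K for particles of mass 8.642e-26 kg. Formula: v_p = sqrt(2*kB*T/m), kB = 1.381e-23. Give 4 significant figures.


Step 1: Numerator = 2*kB*T = 2*1.381e-23*1441.5 = 3.981e-20
Step 2: Ratio = 3.981e-20 / 8.642e-26 = 4.607e+05
Step 3: v_p = sqrt(4.607e+05) = 678.8 m/s

678.8


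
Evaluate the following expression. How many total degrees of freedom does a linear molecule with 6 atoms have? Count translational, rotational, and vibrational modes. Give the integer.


Step 1: Translational DOF = 3
Step 2: Rotational DOF (linear) = 2
Step 3: Vibrational DOF = 3*6 - 5 = 13
Step 4: Total = 3 + 2 + 13 = 18

18


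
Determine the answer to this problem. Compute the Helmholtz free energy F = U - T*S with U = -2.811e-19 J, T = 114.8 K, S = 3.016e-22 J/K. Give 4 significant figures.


Step 1: T*S = 114.8 * 3.016e-22 = 3.462e-20 J
Step 2: F = U - T*S = -2.811e-19 - 3.462e-20
Step 3: F = -3.157e-19 J

-3.157e-19


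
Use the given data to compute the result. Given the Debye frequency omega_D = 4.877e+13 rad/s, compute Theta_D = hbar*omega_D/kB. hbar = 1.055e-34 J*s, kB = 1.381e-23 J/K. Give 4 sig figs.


Step 1: hbar*omega_D = 1.055e-34 * 4.877e+13 = 5.145e-21 J
Step 2: Theta_D = 5.145e-21 / 1.381e-23
Step 3: Theta_D = 372.6 K

372.6


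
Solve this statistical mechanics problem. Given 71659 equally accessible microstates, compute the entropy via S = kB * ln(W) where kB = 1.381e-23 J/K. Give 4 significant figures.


Step 1: ln(W) = ln(71659) = 11.18
Step 2: S = kB * ln(W) = 1.381e-23 * 11.18
Step 3: S = 1.544e-22 J/K

1.544e-22


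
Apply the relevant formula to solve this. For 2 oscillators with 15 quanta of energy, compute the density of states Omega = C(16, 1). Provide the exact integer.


Step 1: Use binomial coefficient C(16, 1)
Step 2: Numerator = 16! / 15!
Step 3: Denominator = 1!
Step 4: Omega = 16

16


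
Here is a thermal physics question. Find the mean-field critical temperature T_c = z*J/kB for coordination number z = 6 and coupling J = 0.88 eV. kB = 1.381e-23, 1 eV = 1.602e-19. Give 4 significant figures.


Step 1: z*J = 6*0.88 = 5.28 eV
Step 2: Convert to Joules: 5.28*1.602e-19 = 8.459e-19 J
Step 3: T_c = 8.459e-19 / 1.381e-23 = 6.125e+04 K

6.125e+04


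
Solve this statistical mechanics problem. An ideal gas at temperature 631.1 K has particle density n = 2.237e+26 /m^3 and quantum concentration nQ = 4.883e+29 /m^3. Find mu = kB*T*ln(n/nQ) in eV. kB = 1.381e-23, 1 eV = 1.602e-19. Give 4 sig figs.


Step 1: n/nQ = 2.237e+26/4.883e+29 = 0.0004581
Step 2: ln(n/nQ) = -7.688
Step 3: mu = kB*T*ln(n/nQ) = 8.715e-21*-7.688 = -6.701e-20 J
Step 4: Convert to eV: -6.701e-20/1.602e-19 = -0.4183 eV

-0.4183


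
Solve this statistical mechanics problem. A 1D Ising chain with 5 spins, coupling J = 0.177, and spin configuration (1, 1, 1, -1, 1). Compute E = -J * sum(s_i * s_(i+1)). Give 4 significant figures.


Step 1: Nearest-neighbor products: 1, 1, -1, -1
Step 2: Sum of products = 0
Step 3: E = -0.177 * 0 = 0

0


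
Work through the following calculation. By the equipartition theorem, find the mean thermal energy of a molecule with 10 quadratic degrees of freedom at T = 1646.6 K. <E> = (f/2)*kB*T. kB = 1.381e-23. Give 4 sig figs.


Step 1: f/2 = 10/2 = 5
Step 2: kB*T = 1.381e-23 * 1646.6 = 2.274e-20
Step 3: <E> = 5 * 2.274e-20 = 1.137e-19 J

1.137e-19


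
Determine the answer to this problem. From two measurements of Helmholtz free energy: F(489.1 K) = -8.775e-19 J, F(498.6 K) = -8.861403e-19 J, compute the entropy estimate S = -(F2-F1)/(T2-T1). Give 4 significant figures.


Step 1: dF = F2 - F1 = -8.861403e-19 - (-8.775e-19) = -8.6403e-21 J
Step 2: dT = T2 - T1 = 498.6 - 489.1 = 9.5 K
Step 3: S = -dF/dT = -(-8.6403e-21)/9.5 = 9.095e-22 J/K

9.095e-22


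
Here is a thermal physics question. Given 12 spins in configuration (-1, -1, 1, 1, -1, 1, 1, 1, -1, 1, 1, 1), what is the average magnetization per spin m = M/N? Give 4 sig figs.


Step 1: Count up spins (+1): 8, down spins (-1): 4
Step 2: Total magnetization M = 8 - 4 = 4
Step 3: m = M/N = 4/12 = 0.3333

0.3333


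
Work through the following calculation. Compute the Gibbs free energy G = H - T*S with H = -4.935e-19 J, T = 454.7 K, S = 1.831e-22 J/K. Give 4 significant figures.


Step 1: T*S = 454.7 * 1.831e-22 = 8.326e-20 J
Step 2: G = H - T*S = -4.935e-19 - 8.326e-20
Step 3: G = -5.768e-19 J

-5.768e-19


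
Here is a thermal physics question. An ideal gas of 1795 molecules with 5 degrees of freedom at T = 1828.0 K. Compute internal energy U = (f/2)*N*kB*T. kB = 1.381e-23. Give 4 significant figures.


Step 1: f/2 = 5/2 = 2.5
Step 2: N*kB*T = 1795*1.381e-23*1828.0 = 4.531e-17
Step 3: U = 2.5 * 4.531e-17 = 1.133e-16 J

1.133e-16


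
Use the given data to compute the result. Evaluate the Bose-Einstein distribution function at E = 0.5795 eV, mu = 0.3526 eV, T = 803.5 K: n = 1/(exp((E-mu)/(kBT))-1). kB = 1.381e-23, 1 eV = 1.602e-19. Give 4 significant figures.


Step 1: (E - mu) = 0.2269 eV
Step 2: x = (E-mu)*eV/(kB*T) = 0.2269*1.602e-19/(1.381e-23*803.5) = 3.276
Step 3: exp(x) = 26.46
Step 4: n = 1/(exp(x)-1) = 0.03927

0.03927


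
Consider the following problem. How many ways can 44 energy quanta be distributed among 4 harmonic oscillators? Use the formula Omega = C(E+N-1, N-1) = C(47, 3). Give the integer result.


Step 1: Use binomial coefficient C(47, 3)
Step 2: Numerator = 47! / 44!
Step 3: Denominator = 3!
Step 4: Omega = 16215

16215


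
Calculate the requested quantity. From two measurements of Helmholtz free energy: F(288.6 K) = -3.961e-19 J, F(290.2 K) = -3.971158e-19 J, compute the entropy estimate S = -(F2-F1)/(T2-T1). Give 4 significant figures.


Step 1: dF = F2 - F1 = -3.971158e-19 - (-3.961e-19) = -1.0158e-21 J
Step 2: dT = T2 - T1 = 290.2 - 288.6 = 1.6 K
Step 3: S = -dF/dT = -(-1.0158e-21)/1.6 = 6.349e-22 J/K

6.349e-22


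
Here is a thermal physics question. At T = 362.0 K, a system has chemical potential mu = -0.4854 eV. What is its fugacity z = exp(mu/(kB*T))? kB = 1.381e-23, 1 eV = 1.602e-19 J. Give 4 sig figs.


Step 1: Convert mu to Joules: -0.4854*1.602e-19 = -7.776e-20 J
Step 2: kB*T = 1.381e-23*362.0 = 4.999e-21 J
Step 3: mu/(kB*T) = -15.55
Step 4: z = exp(-15.55) = 1.757e-07

1.757e-07


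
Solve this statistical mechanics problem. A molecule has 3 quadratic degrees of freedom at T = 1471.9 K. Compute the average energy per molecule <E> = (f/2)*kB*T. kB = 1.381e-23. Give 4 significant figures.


Step 1: f/2 = 3/2 = 1.5
Step 2: kB*T = 1.381e-23 * 1471.9 = 2.033e-20
Step 3: <E> = 1.5 * 2.033e-20 = 3.049e-20 J

3.049e-20


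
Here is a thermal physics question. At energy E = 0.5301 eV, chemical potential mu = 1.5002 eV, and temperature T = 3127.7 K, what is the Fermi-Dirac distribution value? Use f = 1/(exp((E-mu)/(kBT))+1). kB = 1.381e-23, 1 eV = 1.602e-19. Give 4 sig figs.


Step 1: (E - mu) = 0.5301 - 1.5002 = -0.9701 eV
Step 2: Convert: (E-mu)*eV = -1.554e-19 J
Step 3: x = (E-mu)*eV/(kB*T) = -3.598
Step 4: f = 1/(exp(-3.598)+1) = 0.9734

0.9734


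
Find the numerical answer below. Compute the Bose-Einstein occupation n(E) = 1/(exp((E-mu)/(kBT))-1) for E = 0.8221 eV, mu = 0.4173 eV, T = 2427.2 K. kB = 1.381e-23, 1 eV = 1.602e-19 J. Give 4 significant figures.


Step 1: (E - mu) = 0.4048 eV
Step 2: x = (E-mu)*eV/(kB*T) = 0.4048*1.602e-19/(1.381e-23*2427.2) = 1.935
Step 3: exp(x) = 6.922
Step 4: n = 1/(exp(x)-1) = 0.1689

0.1689


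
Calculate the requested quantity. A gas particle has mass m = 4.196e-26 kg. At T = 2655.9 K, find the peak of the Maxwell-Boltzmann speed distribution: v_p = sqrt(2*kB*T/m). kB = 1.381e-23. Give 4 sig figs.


Step 1: Numerator = 2*kB*T = 2*1.381e-23*2655.9 = 7.336e-20
Step 2: Ratio = 7.336e-20 / 4.196e-26 = 1.748e+06
Step 3: v_p = sqrt(1.748e+06) = 1322 m/s

1322


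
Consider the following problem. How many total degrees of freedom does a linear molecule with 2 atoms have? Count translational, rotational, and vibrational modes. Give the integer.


Step 1: Translational DOF = 3
Step 2: Rotational DOF (linear) = 2
Step 3: Vibrational DOF = 3*2 - 5 = 1
Step 4: Total = 3 + 2 + 1 = 6

6


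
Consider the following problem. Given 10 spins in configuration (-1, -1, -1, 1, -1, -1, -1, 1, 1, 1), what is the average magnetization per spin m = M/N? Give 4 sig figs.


Step 1: Count up spins (+1): 4, down spins (-1): 6
Step 2: Total magnetization M = 4 - 6 = -2
Step 3: m = M/N = -2/10 = -0.2

-0.2


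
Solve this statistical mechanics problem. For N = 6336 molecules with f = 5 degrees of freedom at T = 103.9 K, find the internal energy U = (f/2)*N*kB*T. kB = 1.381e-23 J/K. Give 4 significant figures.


Step 1: f/2 = 5/2 = 2.5
Step 2: N*kB*T = 6336*1.381e-23*103.9 = 9.091e-18
Step 3: U = 2.5 * 9.091e-18 = 2.273e-17 J

2.273e-17


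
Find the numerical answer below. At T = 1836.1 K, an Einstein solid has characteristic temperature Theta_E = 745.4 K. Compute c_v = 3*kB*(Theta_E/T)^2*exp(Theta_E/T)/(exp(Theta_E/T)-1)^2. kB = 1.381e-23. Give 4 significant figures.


Step 1: x = Theta_E/T = 745.4/1836.1 = 0.406
Step 2: x^2 = 0.1648
Step 3: exp(x) = 1.501
Step 4: c_v = 3*1.381e-23*0.1648*1.501/(1.501-1)^2 = 4.087e-23

4.087e-23


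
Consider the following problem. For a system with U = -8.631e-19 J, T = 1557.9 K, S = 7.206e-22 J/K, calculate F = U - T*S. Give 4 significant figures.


Step 1: T*S = 1557.9 * 7.206e-22 = 1.123e-18 J
Step 2: F = U - T*S = -8.631e-19 - 1.123e-18
Step 3: F = -1.986e-18 J

-1.986e-18


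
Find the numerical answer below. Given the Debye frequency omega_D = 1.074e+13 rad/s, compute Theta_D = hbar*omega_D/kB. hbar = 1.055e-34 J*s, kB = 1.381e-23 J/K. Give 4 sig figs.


Step 1: hbar*omega_D = 1.055e-34 * 1.074e+13 = 1.133e-21 J
Step 2: Theta_D = 1.133e-21 / 1.381e-23
Step 3: Theta_D = 82.05 K

82.05


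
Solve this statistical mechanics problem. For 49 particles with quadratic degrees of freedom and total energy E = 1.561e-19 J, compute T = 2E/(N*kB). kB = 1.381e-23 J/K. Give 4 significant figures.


Step 1: Numerator = 2*E = 2*1.561e-19 = 3.122e-19 J
Step 2: Denominator = N*kB = 49*1.381e-23 = 6.767e-22
Step 3: T = 3.122e-19 / 6.767e-22 = 461.4 K

461.4


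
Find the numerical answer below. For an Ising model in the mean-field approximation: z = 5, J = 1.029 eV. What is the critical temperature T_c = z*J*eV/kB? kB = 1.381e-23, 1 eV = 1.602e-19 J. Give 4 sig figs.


Step 1: z*J = 5*1.029 = 5.145 eV
Step 2: Convert to Joules: 5.145*1.602e-19 = 8.242e-19 J
Step 3: T_c = 8.242e-19 / 1.381e-23 = 5.968e+04 K

5.968e+04


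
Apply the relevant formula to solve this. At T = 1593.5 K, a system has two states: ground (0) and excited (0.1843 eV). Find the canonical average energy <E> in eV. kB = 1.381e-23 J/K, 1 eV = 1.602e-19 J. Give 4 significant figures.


Step 1: beta*E = 0.1843*1.602e-19/(1.381e-23*1593.5) = 1.342
Step 2: exp(-beta*E) = 0.2614
Step 3: <E> = 0.1843*0.2614/(1+0.2614) = 0.03819 eV

0.03819


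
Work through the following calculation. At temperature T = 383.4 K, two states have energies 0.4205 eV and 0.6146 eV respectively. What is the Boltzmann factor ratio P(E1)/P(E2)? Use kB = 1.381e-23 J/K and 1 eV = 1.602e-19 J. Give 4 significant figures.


Step 1: Compute energy difference dE = E1 - E2 = 0.4205 - 0.6146 = -0.1941 eV
Step 2: Convert to Joules: dE_J = -0.1941 * 1.602e-19 = -3.109e-20 J
Step 3: Compute exponent = -dE_J / (kB * T) = -(-3.109e-20) / (1.381e-23 * 383.4) = 5.873
Step 4: P(E1)/P(E2) = exp(5.873) = 355.2

355.2


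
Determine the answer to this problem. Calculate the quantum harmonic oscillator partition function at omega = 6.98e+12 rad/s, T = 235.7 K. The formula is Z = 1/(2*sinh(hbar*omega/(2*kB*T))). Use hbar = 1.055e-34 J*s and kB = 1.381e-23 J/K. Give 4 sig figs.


Step 1: Compute x = hbar*omega/(kB*T) = 1.055e-34*6.98e+12/(1.381e-23*235.7) = 0.2262
Step 2: x/2 = 0.1131
Step 3: sinh(x/2) = 0.1134
Step 4: Z = 1/(2*0.1134) = 4.411

4.411


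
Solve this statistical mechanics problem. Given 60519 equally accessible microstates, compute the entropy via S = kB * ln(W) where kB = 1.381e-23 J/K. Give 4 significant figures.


Step 1: ln(W) = ln(60519) = 11.01
Step 2: S = kB * ln(W) = 1.381e-23 * 11.01
Step 3: S = 1.521e-22 J/K

1.521e-22


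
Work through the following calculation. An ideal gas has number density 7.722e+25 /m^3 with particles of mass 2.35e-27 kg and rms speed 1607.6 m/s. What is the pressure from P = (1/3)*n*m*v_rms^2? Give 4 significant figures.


Step 1: v_rms^2 = 1607.6^2 = 2.584e+06
Step 2: n*m = 7.722e+25*2.35e-27 = 0.1815
Step 3: P = (1/3)*0.1815*2.584e+06 = 1.563e+05 Pa

1.563e+05


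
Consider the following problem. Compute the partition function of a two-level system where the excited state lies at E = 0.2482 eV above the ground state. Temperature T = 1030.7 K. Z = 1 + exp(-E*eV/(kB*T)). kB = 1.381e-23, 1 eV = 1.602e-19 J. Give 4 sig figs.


Step 1: Compute beta*E = E*eV/(kB*T) = 0.2482*1.602e-19/(1.381e-23*1030.7) = 2.793
Step 2: exp(-beta*E) = exp(-2.793) = 0.06121
Step 3: Z = 1 + 0.06121 = 1.061

1.061


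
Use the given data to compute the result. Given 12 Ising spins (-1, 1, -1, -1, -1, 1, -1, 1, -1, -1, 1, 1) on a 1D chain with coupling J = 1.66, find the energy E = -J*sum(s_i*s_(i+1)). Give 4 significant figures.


Step 1: Nearest-neighbor products: -1, -1, 1, 1, -1, -1, -1, -1, 1, -1, 1
Step 2: Sum of products = -3
Step 3: E = -1.66 * -3 = 4.98

4.98


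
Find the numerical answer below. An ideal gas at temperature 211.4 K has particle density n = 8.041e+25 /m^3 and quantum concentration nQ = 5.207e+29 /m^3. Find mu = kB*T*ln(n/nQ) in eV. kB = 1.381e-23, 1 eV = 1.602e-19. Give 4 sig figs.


Step 1: n/nQ = 8.041e+25/5.207e+29 = 0.0001544
Step 2: ln(n/nQ) = -8.776
Step 3: mu = kB*T*ln(n/nQ) = 2.919e-21*-8.776 = -2.562e-20 J
Step 4: Convert to eV: -2.562e-20/1.602e-19 = -0.1599 eV

-0.1599


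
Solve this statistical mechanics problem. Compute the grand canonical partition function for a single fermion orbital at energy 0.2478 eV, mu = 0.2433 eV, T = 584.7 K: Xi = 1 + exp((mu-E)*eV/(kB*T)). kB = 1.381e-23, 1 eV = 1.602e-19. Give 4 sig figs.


Step 1: (mu - E) = 0.2433 - 0.2478 = -0.0045 eV
Step 2: x = (mu-E)*eV/(kB*T) = -0.0045*1.602e-19/(1.381e-23*584.7) = -0.08928
Step 3: exp(x) = 0.9146
Step 4: Xi = 1 + 0.9146 = 1.915

1.915


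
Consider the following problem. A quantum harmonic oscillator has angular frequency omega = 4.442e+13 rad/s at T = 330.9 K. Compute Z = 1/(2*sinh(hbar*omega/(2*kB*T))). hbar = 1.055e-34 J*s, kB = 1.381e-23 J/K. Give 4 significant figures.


Step 1: Compute x = hbar*omega/(kB*T) = 1.055e-34*4.442e+13/(1.381e-23*330.9) = 1.026
Step 2: x/2 = 0.5128
Step 3: sinh(x/2) = 0.5355
Step 4: Z = 1/(2*0.5355) = 0.9337

0.9337


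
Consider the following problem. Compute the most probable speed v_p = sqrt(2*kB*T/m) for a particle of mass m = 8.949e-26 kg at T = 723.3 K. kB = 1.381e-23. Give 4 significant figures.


Step 1: Numerator = 2*kB*T = 2*1.381e-23*723.3 = 1.998e-20
Step 2: Ratio = 1.998e-20 / 8.949e-26 = 2.232e+05
Step 3: v_p = sqrt(2.232e+05) = 472.5 m/s

472.5


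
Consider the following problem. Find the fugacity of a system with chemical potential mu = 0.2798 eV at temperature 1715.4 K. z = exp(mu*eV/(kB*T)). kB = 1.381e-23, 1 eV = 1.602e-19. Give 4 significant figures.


Step 1: Convert mu to Joules: 0.2798*1.602e-19 = 4.482e-20 J
Step 2: kB*T = 1.381e-23*1715.4 = 2.369e-20 J
Step 3: mu/(kB*T) = 1.892
Step 4: z = exp(1.892) = 6.633

6.633


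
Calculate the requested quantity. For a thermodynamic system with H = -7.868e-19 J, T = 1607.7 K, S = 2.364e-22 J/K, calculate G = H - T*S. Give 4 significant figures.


Step 1: T*S = 1607.7 * 2.364e-22 = 3.801e-19 J
Step 2: G = H - T*S = -7.868e-19 - 3.801e-19
Step 3: G = -1.167e-18 J

-1.167e-18


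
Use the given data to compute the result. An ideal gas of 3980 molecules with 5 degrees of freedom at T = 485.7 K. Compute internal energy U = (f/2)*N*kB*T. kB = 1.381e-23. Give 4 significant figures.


Step 1: f/2 = 5/2 = 2.5
Step 2: N*kB*T = 3980*1.381e-23*485.7 = 2.67e-17
Step 3: U = 2.5 * 2.67e-17 = 6.674e-17 J

6.674e-17


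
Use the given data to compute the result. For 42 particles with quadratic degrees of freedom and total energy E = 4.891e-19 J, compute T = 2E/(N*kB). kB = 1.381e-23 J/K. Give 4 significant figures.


Step 1: Numerator = 2*E = 2*4.891e-19 = 9.782e-19 J
Step 2: Denominator = N*kB = 42*1.381e-23 = 5.8e-22
Step 3: T = 9.782e-19 / 5.8e-22 = 1686 K

1686


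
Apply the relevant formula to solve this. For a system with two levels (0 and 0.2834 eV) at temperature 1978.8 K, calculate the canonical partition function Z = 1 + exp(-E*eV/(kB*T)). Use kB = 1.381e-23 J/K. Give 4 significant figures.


Step 1: Compute beta*E = E*eV/(kB*T) = 0.2834*1.602e-19/(1.381e-23*1978.8) = 1.661
Step 2: exp(-beta*E) = exp(-1.661) = 0.1899
Step 3: Z = 1 + 0.1899 = 1.19

1.19


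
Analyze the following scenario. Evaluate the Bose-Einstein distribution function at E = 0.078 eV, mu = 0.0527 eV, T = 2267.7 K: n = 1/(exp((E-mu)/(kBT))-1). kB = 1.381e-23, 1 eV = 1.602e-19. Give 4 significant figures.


Step 1: (E - mu) = 0.0253 eV
Step 2: x = (E-mu)*eV/(kB*T) = 0.0253*1.602e-19/(1.381e-23*2267.7) = 0.1294
Step 3: exp(x) = 1.138
Step 4: n = 1/(exp(x)-1) = 7.238

7.238


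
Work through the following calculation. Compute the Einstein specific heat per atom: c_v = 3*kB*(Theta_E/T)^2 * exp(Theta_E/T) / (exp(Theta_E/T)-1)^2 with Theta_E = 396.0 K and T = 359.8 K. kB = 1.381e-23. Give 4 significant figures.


Step 1: x = Theta_E/T = 396.0/359.8 = 1.101
Step 2: x^2 = 1.211
Step 3: exp(x) = 3.006
Step 4: c_v = 3*1.381e-23*1.211*3.006/(3.006-1)^2 = 3.749e-23

3.749e-23


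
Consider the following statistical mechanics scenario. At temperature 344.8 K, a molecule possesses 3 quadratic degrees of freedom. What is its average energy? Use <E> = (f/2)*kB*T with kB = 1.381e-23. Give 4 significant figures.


Step 1: f/2 = 3/2 = 1.5
Step 2: kB*T = 1.381e-23 * 344.8 = 4.762e-21
Step 3: <E> = 1.5 * 4.762e-21 = 7.143e-21 J

7.143e-21


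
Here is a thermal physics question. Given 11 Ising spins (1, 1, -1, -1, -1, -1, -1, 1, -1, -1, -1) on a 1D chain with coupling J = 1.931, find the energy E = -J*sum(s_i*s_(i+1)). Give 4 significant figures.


Step 1: Nearest-neighbor products: 1, -1, 1, 1, 1, 1, -1, -1, 1, 1
Step 2: Sum of products = 4
Step 3: E = -1.931 * 4 = -7.724

-7.724


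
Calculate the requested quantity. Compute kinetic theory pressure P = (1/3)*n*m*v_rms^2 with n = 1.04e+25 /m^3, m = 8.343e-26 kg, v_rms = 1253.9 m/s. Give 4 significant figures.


Step 1: v_rms^2 = 1253.9^2 = 1.572e+06
Step 2: n*m = 1.04e+25*8.343e-26 = 0.8677
Step 3: P = (1/3)*0.8677*1.572e+06 = 4.547e+05 Pa

4.547e+05


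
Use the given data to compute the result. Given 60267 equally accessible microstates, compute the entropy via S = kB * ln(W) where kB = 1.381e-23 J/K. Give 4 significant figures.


Step 1: ln(W) = ln(60267) = 11.01
Step 2: S = kB * ln(W) = 1.381e-23 * 11.01
Step 3: S = 1.52e-22 J/K

1.52e-22


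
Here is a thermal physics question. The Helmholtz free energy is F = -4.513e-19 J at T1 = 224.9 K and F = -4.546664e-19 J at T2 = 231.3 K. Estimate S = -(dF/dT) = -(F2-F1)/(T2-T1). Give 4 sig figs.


Step 1: dF = F2 - F1 = -4.546664e-19 - (-4.513e-19) = -3.3664e-21 J
Step 2: dT = T2 - T1 = 231.3 - 224.9 = 6.4 K
Step 3: S = -dF/dT = -(-3.3664e-21)/6.4 = 5.26e-22 J/K

5.26e-22


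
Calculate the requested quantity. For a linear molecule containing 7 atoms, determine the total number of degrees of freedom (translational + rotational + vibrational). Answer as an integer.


Step 1: Translational DOF = 3
Step 2: Rotational DOF (linear) = 2
Step 3: Vibrational DOF = 3*7 - 5 = 16
Step 4: Total = 3 + 2 + 16 = 21

21


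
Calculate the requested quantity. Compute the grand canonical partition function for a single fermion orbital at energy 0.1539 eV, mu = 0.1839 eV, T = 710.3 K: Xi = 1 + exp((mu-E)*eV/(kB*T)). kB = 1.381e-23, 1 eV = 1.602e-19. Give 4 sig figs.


Step 1: (mu - E) = 0.1839 - 0.1539 = 0.03 eV
Step 2: x = (mu-E)*eV/(kB*T) = 0.03*1.602e-19/(1.381e-23*710.3) = 0.4899
Step 3: exp(x) = 1.632
Step 4: Xi = 1 + 1.632 = 2.632

2.632


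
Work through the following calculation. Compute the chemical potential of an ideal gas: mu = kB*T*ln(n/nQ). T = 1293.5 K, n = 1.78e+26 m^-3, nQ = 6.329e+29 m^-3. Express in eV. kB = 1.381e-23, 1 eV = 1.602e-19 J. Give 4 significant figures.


Step 1: n/nQ = 1.78e+26/6.329e+29 = 0.0002812
Step 2: ln(n/nQ) = -8.176
Step 3: mu = kB*T*ln(n/nQ) = 1.786e-20*-8.176 = -1.461e-19 J
Step 4: Convert to eV: -1.461e-19/1.602e-19 = -0.9117 eV

-0.9117


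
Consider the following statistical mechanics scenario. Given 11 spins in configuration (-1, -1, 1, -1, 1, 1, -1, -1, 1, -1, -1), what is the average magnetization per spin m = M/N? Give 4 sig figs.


Step 1: Count up spins (+1): 4, down spins (-1): 7
Step 2: Total magnetization M = 4 - 7 = -3
Step 3: m = M/N = -3/11 = -0.2727

-0.2727


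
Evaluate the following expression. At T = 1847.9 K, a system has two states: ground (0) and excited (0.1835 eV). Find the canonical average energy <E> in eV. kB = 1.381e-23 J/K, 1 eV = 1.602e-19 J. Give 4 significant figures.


Step 1: beta*E = 0.1835*1.602e-19/(1.381e-23*1847.9) = 1.152
Step 2: exp(-beta*E) = 0.316
Step 3: <E> = 0.1835*0.316/(1+0.316) = 0.04407 eV

0.04407


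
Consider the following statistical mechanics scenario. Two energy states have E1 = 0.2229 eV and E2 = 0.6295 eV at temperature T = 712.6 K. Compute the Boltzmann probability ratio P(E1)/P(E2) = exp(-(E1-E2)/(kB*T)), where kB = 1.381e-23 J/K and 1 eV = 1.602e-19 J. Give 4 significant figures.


Step 1: Compute energy difference dE = E1 - E2 = 0.2229 - 0.6295 = -0.4066 eV
Step 2: Convert to Joules: dE_J = -0.4066 * 1.602e-19 = -6.514e-20 J
Step 3: Compute exponent = -dE_J / (kB * T) = -(-6.514e-20) / (1.381e-23 * 712.6) = 6.619
Step 4: P(E1)/P(E2) = exp(6.619) = 749.2

749.2


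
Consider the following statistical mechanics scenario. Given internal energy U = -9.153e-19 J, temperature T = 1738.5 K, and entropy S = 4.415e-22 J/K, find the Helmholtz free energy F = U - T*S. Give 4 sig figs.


Step 1: T*S = 1738.5 * 4.415e-22 = 7.675e-19 J
Step 2: F = U - T*S = -9.153e-19 - 7.675e-19
Step 3: F = -1.683e-18 J

-1.683e-18


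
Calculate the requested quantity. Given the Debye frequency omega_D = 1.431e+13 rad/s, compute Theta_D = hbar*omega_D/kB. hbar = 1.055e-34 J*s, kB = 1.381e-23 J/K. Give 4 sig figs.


Step 1: hbar*omega_D = 1.055e-34 * 1.431e+13 = 1.51e-21 J
Step 2: Theta_D = 1.51e-21 / 1.381e-23
Step 3: Theta_D = 109.3 K

109.3


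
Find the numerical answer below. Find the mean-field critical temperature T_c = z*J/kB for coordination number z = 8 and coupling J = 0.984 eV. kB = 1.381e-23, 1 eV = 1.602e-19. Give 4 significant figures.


Step 1: z*J = 8*0.984 = 7.872 eV
Step 2: Convert to Joules: 7.872*1.602e-19 = 1.261e-18 J
Step 3: T_c = 1.261e-18 / 1.381e-23 = 9.132e+04 K

9.132e+04


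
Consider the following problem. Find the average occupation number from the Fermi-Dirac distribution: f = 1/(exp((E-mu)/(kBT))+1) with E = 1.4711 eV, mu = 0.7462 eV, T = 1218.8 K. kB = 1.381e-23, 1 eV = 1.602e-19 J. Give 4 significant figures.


Step 1: (E - mu) = 1.4711 - 0.7462 = 0.7249 eV
Step 2: Convert: (E-mu)*eV = 1.161e-19 J
Step 3: x = (E-mu)*eV/(kB*T) = 6.899
Step 4: f = 1/(exp(6.899)+1) = 0.001007

0.001007


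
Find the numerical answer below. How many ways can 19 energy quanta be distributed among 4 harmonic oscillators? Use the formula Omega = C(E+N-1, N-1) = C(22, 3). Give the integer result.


Step 1: Use binomial coefficient C(22, 3)
Step 2: Numerator = 22! / 19!
Step 3: Denominator = 3!
Step 4: Omega = 1540

1540


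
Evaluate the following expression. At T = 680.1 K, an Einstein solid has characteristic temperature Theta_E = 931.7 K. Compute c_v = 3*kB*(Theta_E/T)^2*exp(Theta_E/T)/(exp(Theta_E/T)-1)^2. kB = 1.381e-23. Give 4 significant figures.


Step 1: x = Theta_E/T = 931.7/680.1 = 1.37
Step 2: x^2 = 1.877
Step 3: exp(x) = 3.935
Step 4: c_v = 3*1.381e-23*1.877*3.935/(3.935-1)^2 = 3.552e-23

3.552e-23


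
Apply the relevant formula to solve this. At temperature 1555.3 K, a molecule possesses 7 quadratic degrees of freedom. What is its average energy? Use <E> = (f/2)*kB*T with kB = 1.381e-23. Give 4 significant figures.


Step 1: f/2 = 7/2 = 3.5
Step 2: kB*T = 1.381e-23 * 1555.3 = 2.148e-20
Step 3: <E> = 3.5 * 2.148e-20 = 7.518e-20 J

7.518e-20


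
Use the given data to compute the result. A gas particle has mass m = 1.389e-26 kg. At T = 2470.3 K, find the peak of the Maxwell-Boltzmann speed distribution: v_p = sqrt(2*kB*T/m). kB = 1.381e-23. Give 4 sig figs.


Step 1: Numerator = 2*kB*T = 2*1.381e-23*2470.3 = 6.823e-20
Step 2: Ratio = 6.823e-20 / 1.389e-26 = 4.912e+06
Step 3: v_p = sqrt(4.912e+06) = 2216 m/s

2216


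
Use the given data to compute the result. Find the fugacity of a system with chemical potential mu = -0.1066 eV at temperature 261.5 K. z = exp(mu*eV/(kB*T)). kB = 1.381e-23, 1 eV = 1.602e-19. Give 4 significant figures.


Step 1: Convert mu to Joules: -0.1066*1.602e-19 = -1.708e-20 J
Step 2: kB*T = 1.381e-23*261.5 = 3.611e-21 J
Step 3: mu/(kB*T) = -4.729
Step 4: z = exp(-4.729) = 0.008837

0.008837


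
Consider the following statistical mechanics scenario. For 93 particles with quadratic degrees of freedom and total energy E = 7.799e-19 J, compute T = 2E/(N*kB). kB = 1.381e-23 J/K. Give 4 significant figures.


Step 1: Numerator = 2*E = 2*7.799e-19 = 1.56e-18 J
Step 2: Denominator = N*kB = 93*1.381e-23 = 1.284e-21
Step 3: T = 1.56e-18 / 1.284e-21 = 1214 K

1214


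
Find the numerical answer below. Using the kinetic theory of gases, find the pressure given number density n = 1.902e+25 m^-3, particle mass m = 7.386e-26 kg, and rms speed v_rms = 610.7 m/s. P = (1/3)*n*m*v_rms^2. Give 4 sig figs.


Step 1: v_rms^2 = 610.7^2 = 3.73e+05
Step 2: n*m = 1.902e+25*7.386e-26 = 1.405
Step 3: P = (1/3)*1.405*3.73e+05 = 1.746e+05 Pa

1.746e+05


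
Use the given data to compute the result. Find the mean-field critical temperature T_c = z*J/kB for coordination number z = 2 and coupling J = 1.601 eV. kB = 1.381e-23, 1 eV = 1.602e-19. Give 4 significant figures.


Step 1: z*J = 2*1.601 = 3.202 eV
Step 2: Convert to Joules: 3.202*1.602e-19 = 5.13e-19 J
Step 3: T_c = 5.13e-19 / 1.381e-23 = 3.714e+04 K

3.714e+04


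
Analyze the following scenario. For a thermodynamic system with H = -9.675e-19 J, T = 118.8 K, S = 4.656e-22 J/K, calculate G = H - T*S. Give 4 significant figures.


Step 1: T*S = 118.8 * 4.656e-22 = 5.531e-20 J
Step 2: G = H - T*S = -9.675e-19 - 5.531e-20
Step 3: G = -1.023e-18 J

-1.023e-18


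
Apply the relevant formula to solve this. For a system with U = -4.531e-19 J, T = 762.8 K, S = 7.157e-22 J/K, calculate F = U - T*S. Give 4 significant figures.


Step 1: T*S = 762.8 * 7.157e-22 = 5.459e-19 J
Step 2: F = U - T*S = -4.531e-19 - 5.459e-19
Step 3: F = -9.99e-19 J

-9.99e-19


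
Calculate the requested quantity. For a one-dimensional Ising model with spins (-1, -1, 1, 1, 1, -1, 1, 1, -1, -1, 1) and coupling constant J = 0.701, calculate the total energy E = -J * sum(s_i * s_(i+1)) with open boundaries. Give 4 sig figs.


Step 1: Nearest-neighbor products: 1, -1, 1, 1, -1, -1, 1, -1, 1, -1
Step 2: Sum of products = 0
Step 3: E = -0.701 * 0 = 0

0


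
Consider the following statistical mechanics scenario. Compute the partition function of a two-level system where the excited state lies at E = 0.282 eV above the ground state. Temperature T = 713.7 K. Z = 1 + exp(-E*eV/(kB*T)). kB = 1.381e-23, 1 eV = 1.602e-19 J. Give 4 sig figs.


Step 1: Compute beta*E = E*eV/(kB*T) = 0.282*1.602e-19/(1.381e-23*713.7) = 4.584
Step 2: exp(-beta*E) = exp(-4.584) = 0.01022
Step 3: Z = 1 + 0.01022 = 1.01

1.01


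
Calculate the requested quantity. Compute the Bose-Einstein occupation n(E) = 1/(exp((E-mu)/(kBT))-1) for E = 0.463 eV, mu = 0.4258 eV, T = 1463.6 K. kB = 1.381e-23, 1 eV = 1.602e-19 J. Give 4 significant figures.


Step 1: (E - mu) = 0.0372 eV
Step 2: x = (E-mu)*eV/(kB*T) = 0.0372*1.602e-19/(1.381e-23*1463.6) = 0.2948
Step 3: exp(x) = 1.343
Step 4: n = 1/(exp(x)-1) = 2.916

2.916


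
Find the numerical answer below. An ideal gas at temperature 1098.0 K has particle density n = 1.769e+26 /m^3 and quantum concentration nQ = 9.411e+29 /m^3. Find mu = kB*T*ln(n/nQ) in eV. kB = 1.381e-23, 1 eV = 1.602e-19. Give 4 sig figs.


Step 1: n/nQ = 1.769e+26/9.411e+29 = 0.000188
Step 2: ln(n/nQ) = -8.579
Step 3: mu = kB*T*ln(n/nQ) = 1.516e-20*-8.579 = -1.301e-19 J
Step 4: Convert to eV: -1.301e-19/1.602e-19 = -0.812 eV

-0.812


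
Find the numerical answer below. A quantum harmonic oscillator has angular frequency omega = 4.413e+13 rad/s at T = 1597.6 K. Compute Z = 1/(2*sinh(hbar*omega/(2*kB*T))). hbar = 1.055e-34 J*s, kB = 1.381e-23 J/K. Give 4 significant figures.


Step 1: Compute x = hbar*omega/(kB*T) = 1.055e-34*4.413e+13/(1.381e-23*1597.6) = 0.211
Step 2: x/2 = 0.1055
Step 3: sinh(x/2) = 0.1057
Step 4: Z = 1/(2*0.1057) = 4.73

4.73


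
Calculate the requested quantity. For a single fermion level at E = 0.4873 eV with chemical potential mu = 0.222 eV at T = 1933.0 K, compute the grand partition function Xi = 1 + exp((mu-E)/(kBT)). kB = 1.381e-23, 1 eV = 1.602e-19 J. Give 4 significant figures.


Step 1: (mu - E) = 0.222 - 0.4873 = -0.2653 eV
Step 2: x = (mu-E)*eV/(kB*T) = -0.2653*1.602e-19/(1.381e-23*1933.0) = -1.592
Step 3: exp(x) = 0.2035
Step 4: Xi = 1 + 0.2035 = 1.203

1.203


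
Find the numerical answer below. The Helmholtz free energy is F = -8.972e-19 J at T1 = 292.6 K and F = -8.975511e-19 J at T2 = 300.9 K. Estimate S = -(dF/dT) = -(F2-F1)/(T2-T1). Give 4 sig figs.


Step 1: dF = F2 - F1 = -8.975511e-19 - (-8.972e-19) = -3.511e-22 J
Step 2: dT = T2 - T1 = 300.9 - 292.6 = 8.3 K
Step 3: S = -dF/dT = -(-3.511e-22)/8.3 = 4.23e-23 J/K

4.23e-23


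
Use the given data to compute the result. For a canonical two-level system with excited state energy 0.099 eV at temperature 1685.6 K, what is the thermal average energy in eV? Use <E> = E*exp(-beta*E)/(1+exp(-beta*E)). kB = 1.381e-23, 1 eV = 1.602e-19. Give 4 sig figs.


Step 1: beta*E = 0.099*1.602e-19/(1.381e-23*1685.6) = 0.6813
Step 2: exp(-beta*E) = 0.5059
Step 3: <E> = 0.099*0.5059/(1+0.5059) = 0.03326 eV

0.03326


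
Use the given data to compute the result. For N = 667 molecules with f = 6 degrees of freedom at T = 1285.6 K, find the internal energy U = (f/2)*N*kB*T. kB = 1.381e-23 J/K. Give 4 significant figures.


Step 1: f/2 = 6/2 = 3.0
Step 2: N*kB*T = 667*1.381e-23*1285.6 = 1.184e-17
Step 3: U = 3.0 * 1.184e-17 = 3.553e-17 J

3.553e-17


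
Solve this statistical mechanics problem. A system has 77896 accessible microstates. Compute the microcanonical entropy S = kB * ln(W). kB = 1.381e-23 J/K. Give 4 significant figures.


Step 1: ln(W) = ln(77896) = 11.26
Step 2: S = kB * ln(W) = 1.381e-23 * 11.26
Step 3: S = 1.555e-22 J/K

1.555e-22


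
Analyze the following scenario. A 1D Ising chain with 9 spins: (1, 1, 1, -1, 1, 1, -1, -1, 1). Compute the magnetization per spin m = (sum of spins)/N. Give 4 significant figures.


Step 1: Count up spins (+1): 6, down spins (-1): 3
Step 2: Total magnetization M = 6 - 3 = 3
Step 3: m = M/N = 3/9 = 0.3333

0.3333


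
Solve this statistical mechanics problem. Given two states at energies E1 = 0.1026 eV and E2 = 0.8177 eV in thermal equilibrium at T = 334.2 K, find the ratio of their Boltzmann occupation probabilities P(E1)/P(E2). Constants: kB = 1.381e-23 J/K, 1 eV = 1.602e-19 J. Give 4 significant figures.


Step 1: Compute energy difference dE = E1 - E2 = 0.1026 - 0.8177 = -0.7151 eV
Step 2: Convert to Joules: dE_J = -0.7151 * 1.602e-19 = -1.146e-19 J
Step 3: Compute exponent = -dE_J / (kB * T) = -(-1.146e-19) / (1.381e-23 * 334.2) = 24.82
Step 4: P(E1)/P(E2) = exp(24.82) = 6.024e+10

6.024e+10


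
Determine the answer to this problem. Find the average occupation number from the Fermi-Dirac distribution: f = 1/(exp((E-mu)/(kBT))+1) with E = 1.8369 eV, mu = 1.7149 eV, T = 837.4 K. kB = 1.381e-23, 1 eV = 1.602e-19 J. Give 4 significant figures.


Step 1: (E - mu) = 1.8369 - 1.7149 = 0.122 eV
Step 2: Convert: (E-mu)*eV = 1.954e-20 J
Step 3: x = (E-mu)*eV/(kB*T) = 1.69
Step 4: f = 1/(exp(1.69)+1) = 0.1558

0.1558


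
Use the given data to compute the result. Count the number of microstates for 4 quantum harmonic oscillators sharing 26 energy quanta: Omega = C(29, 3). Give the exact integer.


Step 1: Use binomial coefficient C(29, 3)
Step 2: Numerator = 29! / 26!
Step 3: Denominator = 3!
Step 4: Omega = 3654

3654


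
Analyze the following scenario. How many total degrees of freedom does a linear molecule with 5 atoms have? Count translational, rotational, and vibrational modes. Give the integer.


Step 1: Translational DOF = 3
Step 2: Rotational DOF (linear) = 2
Step 3: Vibrational DOF = 3*5 - 5 = 10
Step 4: Total = 3 + 2 + 10 = 15

15


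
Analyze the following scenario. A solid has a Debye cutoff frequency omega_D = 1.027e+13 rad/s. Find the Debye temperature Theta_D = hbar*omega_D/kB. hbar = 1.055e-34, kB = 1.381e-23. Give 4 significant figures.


Step 1: hbar*omega_D = 1.055e-34 * 1.027e+13 = 1.083e-21 J
Step 2: Theta_D = 1.083e-21 / 1.381e-23
Step 3: Theta_D = 78.46 K

78.46


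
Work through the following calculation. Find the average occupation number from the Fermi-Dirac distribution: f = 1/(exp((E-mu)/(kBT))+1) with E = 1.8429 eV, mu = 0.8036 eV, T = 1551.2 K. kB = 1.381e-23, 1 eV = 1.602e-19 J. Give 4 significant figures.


Step 1: (E - mu) = 1.8429 - 0.8036 = 1.039 eV
Step 2: Convert: (E-mu)*eV = 1.665e-19 J
Step 3: x = (E-mu)*eV/(kB*T) = 7.772
Step 4: f = 1/(exp(7.772)+1) = 0.0004211

0.0004211
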